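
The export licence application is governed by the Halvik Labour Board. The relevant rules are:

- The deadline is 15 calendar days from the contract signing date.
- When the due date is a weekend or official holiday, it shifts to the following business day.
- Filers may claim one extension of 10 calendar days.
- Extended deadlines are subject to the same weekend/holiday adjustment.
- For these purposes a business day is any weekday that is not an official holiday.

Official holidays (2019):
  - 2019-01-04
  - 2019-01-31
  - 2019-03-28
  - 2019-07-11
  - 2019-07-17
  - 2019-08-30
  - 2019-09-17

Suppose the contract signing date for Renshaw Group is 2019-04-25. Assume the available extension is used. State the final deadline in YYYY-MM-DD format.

2019-05-20

Trigger date 2019-04-25 + 15 calendar days = 2019-05-10.
2019-05-10 (Friday) is already a business day.
With the 10-day extension, 2019-05-10 becomes 2019-05-20.
2019-05-20 falls on a Monday, which is a business day, so no adjustment is needed.
Final deadline: 2019-05-20.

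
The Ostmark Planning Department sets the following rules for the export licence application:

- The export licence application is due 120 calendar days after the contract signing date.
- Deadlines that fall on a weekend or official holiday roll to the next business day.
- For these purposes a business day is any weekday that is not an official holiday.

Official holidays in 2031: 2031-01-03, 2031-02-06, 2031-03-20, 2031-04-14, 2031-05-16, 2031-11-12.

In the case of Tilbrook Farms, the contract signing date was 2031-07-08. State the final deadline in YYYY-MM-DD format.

2031-11-05

Adding 120 calendar days to 2031-07-08 gives 2031-11-05.
2031-11-05 (Wednesday) is already a business day.
Deadline: 2031-11-05.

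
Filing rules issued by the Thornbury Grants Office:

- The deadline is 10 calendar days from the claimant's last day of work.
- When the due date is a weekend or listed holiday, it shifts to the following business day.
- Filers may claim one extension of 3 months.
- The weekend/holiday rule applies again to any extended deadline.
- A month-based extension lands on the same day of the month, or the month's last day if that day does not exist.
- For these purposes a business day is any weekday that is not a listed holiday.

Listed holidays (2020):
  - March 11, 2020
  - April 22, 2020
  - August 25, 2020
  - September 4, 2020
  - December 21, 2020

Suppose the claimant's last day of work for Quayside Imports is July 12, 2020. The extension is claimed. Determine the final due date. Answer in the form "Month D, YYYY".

10 calendar days after July 12, 2020 is July 22, 2020.
July 22, 2020 falls on a Wednesday, which is a business day, so no adjustment is needed.
Applying the 3 months extension: 3 months after July 22, 2020 is October 22, 2020.
October 22, 2020 (Thursday) is already a business day.
Final deadline: October 22, 2020.

October 22, 2020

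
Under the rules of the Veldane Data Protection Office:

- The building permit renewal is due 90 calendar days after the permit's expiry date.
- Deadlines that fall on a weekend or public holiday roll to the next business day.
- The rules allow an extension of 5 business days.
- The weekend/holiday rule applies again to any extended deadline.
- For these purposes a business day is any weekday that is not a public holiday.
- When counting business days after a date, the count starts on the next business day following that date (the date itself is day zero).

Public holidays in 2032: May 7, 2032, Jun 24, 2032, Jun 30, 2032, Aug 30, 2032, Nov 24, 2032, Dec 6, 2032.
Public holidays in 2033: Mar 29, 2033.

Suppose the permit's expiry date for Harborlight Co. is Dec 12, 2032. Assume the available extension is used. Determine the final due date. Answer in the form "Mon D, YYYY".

Adding 90 calendar days to Dec 12, 2032 gives Mar 12, 2033.
Mar 12, 2033 is a Saturday, so it moves to the next business day, Mar 14, 2033 (Monday).
Applying the 5-business-day extension: 5 business days after Mar 14, 2033 is Mar 21, 2033.
Mar 21, 2033 (Monday) is already a business day.
Deadline: Mar 21, 2033.

Mar 21, 2033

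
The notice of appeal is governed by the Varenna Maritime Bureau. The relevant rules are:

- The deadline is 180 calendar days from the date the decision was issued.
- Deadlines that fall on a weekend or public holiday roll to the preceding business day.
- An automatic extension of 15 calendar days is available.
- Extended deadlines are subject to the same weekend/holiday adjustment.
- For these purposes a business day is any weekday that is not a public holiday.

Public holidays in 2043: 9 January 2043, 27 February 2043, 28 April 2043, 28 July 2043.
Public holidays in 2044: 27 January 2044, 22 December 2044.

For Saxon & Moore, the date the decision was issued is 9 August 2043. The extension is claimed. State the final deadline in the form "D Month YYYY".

19 February 2044

From 9 August 2043, 180 calendar days later is 5 February 2044.
5 February 2044 (Friday) is already a business day.
Applying the 15-calendar-day extension: 5 February 2044 + 15 days = 20 February 2044.
20 February 2044 is a Saturday, so it moves to the preceding business day, 19 February 2044 (Friday).
So the filing is due 19 February 2044.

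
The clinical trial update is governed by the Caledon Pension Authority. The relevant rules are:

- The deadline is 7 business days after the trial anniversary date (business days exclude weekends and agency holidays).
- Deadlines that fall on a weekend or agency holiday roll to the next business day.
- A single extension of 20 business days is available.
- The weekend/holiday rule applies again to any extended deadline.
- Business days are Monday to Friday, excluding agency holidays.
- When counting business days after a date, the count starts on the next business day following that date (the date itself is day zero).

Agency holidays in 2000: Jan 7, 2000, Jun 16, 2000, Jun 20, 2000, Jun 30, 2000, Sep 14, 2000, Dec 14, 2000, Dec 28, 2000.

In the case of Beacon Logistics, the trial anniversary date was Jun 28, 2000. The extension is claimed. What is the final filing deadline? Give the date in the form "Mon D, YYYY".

Aug 7, 2000

Counting 7 business days after Jun 28, 2000 (skipping weekends and listed holidays) reaches Jul 10, 2000.
Jul 10, 2000 is a Monday and not a listed holiday, so it stands.
The 20-business-day extension runs from Jul 10, 2000 to Aug 7, 2000.
Since Aug 7, 2000 is a Monday and not a holiday, the date is unchanged.
The final due date is Aug 7, 2000.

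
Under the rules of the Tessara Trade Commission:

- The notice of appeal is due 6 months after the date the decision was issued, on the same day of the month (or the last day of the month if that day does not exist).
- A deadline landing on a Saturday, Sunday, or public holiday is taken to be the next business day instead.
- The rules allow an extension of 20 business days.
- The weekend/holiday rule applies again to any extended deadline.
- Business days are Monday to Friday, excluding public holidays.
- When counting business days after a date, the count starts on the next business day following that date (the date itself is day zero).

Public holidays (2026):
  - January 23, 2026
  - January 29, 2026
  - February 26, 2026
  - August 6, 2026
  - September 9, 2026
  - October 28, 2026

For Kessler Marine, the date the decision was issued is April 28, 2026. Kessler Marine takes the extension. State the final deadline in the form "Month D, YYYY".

6 months after April 28, 2026, on the same day of the month, is October 28, 2026.
Because October 28, 2026 is a listed holiday, the deadline becomes October 29, 2026 (Thursday).
Counting 20 further business days from October 29, 2026 reaches November 26, 2026.
November 26, 2026 is a Thursday and not a listed holiday, so it stands.
So the filing is due November 26, 2026.

November 26, 2026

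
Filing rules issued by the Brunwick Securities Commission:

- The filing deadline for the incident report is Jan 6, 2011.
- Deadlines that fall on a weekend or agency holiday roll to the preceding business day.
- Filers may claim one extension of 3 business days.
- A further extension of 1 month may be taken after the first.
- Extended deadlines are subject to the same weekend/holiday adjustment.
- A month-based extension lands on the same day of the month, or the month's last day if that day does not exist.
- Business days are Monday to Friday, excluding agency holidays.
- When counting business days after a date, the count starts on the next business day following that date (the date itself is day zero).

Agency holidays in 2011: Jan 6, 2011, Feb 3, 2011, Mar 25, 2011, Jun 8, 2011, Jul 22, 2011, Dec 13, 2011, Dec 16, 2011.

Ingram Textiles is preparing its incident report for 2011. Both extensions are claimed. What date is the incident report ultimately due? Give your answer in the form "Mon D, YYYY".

Start from the fixed due date, Jan 6, 2011.
Because Jan 6, 2011 is a listed holiday, the deadline becomes Jan 5, 2011 (Wednesday).
Applying the 3-business-day extension: 3 business days after Jan 5, 2011 is Jan 11, 2011.
Since Jan 11, 2011 is a Tuesday and not a holiday, the date is unchanged.
Add 1 month to Jan 11, 2011: Feb 11, 2011.
Feb 11, 2011 is a Friday and not a listed holiday, so it stands.
Deadline: Feb 11, 2011.

Feb 11, 2011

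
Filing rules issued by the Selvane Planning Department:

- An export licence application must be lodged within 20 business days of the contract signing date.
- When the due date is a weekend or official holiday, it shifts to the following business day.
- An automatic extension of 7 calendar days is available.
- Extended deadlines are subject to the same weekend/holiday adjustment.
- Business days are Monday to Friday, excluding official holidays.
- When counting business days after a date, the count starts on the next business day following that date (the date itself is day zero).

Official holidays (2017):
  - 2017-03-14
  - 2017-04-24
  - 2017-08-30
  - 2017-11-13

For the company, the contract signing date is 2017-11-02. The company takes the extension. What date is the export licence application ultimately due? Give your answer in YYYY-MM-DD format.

Starting the day after 2017-11-02 and counting 20 business days lands on 2017-12-01.
2017-12-01 falls on a Friday, which is a business day, so no adjustment is needed.
Applying the 7-calendar-day extension: 2017-12-01 + 7 days = 2017-12-08.
2017-12-08 falls on a Friday, which is a business day, so no adjustment is needed.
Final deadline: 2017-12-08.

2017-12-08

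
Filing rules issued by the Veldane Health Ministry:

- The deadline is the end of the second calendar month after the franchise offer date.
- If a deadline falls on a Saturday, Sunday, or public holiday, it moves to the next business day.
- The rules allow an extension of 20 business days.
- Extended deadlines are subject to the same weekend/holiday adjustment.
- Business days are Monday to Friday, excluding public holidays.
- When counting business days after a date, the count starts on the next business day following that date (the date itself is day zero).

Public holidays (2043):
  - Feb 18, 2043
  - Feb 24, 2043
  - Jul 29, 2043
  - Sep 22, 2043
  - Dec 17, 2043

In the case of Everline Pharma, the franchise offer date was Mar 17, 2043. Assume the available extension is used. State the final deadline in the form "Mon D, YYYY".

Jun 29, 2043

2 months after Mar 17, 2043 falls in May 2043; the last day of that month is May 31, 2043.
Because May 31, 2043 is a Sunday, the deadline becomes Jun 1, 2043 (Monday).
Applying the 20-business-day extension: 20 business days after Jun 1, 2043 is Jun 29, 2043.
Jun 29, 2043 falls on a Monday, which is a business day, so no adjustment is needed.
Deadline: Jun 29, 2043.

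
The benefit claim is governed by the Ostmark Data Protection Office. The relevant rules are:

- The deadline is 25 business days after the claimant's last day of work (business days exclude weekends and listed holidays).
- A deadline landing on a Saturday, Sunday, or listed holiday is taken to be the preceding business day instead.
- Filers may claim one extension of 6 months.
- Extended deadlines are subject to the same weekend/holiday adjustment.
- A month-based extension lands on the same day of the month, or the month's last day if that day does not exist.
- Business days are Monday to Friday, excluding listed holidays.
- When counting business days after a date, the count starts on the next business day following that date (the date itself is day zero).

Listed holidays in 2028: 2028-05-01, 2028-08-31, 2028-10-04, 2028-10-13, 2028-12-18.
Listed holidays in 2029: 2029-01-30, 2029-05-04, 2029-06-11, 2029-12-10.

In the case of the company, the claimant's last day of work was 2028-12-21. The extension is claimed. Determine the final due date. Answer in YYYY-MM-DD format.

2029-07-25

25 business days after 2028-12-21, excluding weekends and holidays, is 2029-01-25.
2029-01-25 (Thursday) is already a business day.
Applying the 6 months extension: 6 months after 2029-01-25 is 2029-07-25.
Since 2029-07-25 is a Wednesday and not a holiday, the date is unchanged.
The final due date is 2029-07-25.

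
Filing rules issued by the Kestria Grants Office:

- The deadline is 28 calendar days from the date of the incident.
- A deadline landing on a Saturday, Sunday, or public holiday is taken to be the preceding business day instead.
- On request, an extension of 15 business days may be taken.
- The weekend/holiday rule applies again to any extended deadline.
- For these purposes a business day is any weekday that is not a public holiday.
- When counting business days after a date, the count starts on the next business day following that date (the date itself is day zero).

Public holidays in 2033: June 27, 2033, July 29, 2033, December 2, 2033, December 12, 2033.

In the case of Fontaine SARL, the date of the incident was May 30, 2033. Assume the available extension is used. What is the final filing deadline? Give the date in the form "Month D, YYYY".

From May 30, 2033, 28 calendar days later is June 27, 2033.
June 27, 2033 is a listed holiday, so it moves to the preceding business day, June 24, 2033 (Friday).
Counting 15 further business days from June 24, 2033 reaches July 18, 2033.
Since July 18, 2033 is a Monday and not a holiday, the date is unchanged.
The final due date is July 18, 2033.

July 18, 2033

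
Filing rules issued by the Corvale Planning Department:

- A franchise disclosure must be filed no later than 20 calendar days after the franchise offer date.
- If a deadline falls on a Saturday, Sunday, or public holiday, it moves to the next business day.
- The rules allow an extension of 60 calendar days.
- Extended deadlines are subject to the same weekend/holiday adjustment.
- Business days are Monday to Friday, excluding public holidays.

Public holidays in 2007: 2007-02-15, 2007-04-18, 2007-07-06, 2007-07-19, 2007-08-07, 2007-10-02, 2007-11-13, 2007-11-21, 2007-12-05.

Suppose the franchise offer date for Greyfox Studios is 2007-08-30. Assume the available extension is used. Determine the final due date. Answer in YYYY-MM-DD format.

2007-11-19

Trigger date 2007-08-30 + 20 calendar days = 2007-09-19.
2007-09-19 is a Wednesday and not a listed holiday, so it stands.
Add the 60 calendar-day extension to 2007-09-19: 2007-11-18.
Because 2007-11-18 is a Sunday, the deadline becomes 2007-11-19 (Monday).
Final deadline: 2007-11-19.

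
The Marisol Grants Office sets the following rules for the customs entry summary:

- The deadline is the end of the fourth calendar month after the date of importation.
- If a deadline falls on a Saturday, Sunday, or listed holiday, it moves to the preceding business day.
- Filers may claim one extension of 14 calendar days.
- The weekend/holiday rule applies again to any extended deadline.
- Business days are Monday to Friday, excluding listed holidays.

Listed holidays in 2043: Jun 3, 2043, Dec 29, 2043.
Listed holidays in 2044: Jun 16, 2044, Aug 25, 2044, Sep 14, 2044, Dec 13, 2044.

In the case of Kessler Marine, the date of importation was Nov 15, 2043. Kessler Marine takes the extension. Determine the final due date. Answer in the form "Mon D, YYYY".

Apr 14, 2044

The fourth month after Nov 15, 2043 is March 2044, whose last day is Mar 31, 2044.
Since Mar 31, 2044 is a Thursday and not a holiday, the date is unchanged.
Applying the 14-calendar-day extension: Mar 31, 2044 + 14 days = Apr 14, 2044.
Since Apr 14, 2044 is a Thursday and not a holiday, the date is unchanged.
So the filing is due Apr 14, 2044.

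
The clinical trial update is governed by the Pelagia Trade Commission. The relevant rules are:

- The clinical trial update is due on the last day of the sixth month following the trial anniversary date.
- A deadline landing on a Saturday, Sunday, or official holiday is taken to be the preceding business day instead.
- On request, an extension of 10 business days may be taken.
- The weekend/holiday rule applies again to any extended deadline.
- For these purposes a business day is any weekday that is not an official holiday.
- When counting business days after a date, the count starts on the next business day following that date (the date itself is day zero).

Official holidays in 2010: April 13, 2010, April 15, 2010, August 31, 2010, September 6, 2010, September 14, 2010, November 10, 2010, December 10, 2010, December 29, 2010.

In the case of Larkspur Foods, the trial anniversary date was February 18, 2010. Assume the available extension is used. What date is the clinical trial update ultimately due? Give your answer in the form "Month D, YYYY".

6 months after February 18, 2010 falls in August 2010; the last day of that month is August 31, 2010.
Because August 31, 2010 is a listed holiday, the deadline becomes August 30, 2010 (Monday).
Applying the 10-business-day extension: 10 business days after August 30, 2010 is September 16, 2010.
September 16, 2010 (Thursday) is already a business day.
Final deadline: September 16, 2010.

September 16, 2010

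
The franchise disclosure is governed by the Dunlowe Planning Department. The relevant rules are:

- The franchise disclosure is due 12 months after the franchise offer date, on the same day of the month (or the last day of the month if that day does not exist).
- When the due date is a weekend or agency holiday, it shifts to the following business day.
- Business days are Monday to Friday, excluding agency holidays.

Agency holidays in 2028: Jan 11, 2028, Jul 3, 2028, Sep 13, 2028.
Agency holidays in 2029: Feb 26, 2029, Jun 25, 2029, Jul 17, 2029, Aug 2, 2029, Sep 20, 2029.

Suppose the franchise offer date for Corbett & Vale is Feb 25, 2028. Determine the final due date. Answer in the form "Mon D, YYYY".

12 months after Feb 25, 2028, on the same day of the month, is Feb 25, 2029.
Feb 25, 2029 falls on a Sunday. Rolling to the next business day gives Feb 27, 2029, a Tuesday.
Final deadline: Feb 27, 2029.

Feb 27, 2029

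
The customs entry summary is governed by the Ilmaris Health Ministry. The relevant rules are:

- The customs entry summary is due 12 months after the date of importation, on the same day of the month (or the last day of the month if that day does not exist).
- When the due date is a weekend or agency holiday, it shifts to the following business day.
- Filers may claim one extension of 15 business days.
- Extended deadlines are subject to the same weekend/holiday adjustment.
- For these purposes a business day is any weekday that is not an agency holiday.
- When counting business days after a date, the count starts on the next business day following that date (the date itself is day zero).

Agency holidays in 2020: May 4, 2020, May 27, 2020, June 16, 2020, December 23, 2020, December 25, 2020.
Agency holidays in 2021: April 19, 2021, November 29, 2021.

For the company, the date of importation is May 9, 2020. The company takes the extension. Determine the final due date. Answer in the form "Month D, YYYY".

Moving 12 months forward from May 9, 2020 on the corresponding day gives May 9, 2021.
May 9, 2021 falls on a Sunday. Rolling to the next business day gives May 10, 2021, a Monday.
Counting 15 further business days from May 10, 2021 reaches May 31, 2021.
May 31, 2021 falls on a Monday, which is a business day, so no adjustment is needed.
So the filing is due May 31, 2021.

May 31, 2021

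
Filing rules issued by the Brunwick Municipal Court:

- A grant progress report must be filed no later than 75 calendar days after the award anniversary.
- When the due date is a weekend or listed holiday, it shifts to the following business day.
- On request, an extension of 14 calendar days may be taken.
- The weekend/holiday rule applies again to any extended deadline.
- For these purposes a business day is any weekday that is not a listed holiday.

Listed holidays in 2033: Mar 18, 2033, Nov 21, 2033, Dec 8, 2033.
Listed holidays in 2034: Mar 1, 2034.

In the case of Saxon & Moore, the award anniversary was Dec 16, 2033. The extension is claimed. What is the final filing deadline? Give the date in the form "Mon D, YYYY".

Trigger date Dec 16, 2033 + 75 calendar days = Mar 1, 2034.
Mar 1, 2034 is a listed holiday; the next business day is Mar 2, 2034 (Thursday).
With the 14-day extension, Mar 2, 2034 becomes Mar 16, 2034.
Mar 16, 2034 is a Thursday and not a listed holiday, so it stands.
So the filing is due Mar 16, 2034.

Mar 16, 2034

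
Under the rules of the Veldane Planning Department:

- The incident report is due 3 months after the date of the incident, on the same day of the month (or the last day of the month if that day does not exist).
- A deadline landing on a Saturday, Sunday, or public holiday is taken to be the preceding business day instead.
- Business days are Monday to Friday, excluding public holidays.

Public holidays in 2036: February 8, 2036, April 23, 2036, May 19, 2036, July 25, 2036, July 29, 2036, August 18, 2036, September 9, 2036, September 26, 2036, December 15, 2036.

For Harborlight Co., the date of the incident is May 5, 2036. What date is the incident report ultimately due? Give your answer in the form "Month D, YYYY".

3 months from May 5, 2036 is August 5, 2036.
August 5, 2036 falls on a Tuesday, which is a business day, so no adjustment is needed.
Deadline: August 5, 2036.

August 5, 2036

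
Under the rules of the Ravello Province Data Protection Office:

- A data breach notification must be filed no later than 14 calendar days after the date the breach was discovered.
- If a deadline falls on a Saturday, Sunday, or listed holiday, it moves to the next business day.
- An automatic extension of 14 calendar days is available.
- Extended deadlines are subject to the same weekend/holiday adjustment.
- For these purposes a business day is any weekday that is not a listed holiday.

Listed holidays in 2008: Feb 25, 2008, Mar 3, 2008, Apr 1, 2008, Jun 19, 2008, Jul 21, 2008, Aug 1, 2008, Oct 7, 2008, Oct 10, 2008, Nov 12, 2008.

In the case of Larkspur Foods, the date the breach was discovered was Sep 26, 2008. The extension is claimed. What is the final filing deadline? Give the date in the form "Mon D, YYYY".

Oct 27, 2008

Adding 14 calendar days to Sep 26, 2008 gives Oct 10, 2008.
Oct 10, 2008 falls on a listed holiday. Rolling to the next business day gives Oct 13, 2008, a Monday.
Add the 14 calendar-day extension to Oct 13, 2008: Oct 27, 2008.
Oct 27, 2008 (Monday) is already a business day.
So the filing is due Oct 27, 2008.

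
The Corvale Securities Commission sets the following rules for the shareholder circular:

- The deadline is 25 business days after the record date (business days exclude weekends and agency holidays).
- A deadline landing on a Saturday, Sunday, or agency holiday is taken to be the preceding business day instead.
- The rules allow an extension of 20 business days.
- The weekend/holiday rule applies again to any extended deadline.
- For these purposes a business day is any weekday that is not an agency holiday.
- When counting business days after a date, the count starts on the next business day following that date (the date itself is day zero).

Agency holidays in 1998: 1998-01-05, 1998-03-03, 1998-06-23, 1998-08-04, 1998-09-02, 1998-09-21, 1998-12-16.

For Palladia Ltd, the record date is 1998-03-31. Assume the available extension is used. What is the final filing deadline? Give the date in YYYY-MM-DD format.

Counting 25 business days after 1998-03-31 (skipping weekends and listed holidays) reaches 1998-05-05.
1998-05-05 (Tuesday) is already a business day.
Applying the 20-business-day extension: 20 business days after 1998-05-05 is 1998-06-02.
1998-06-02 falls on a Tuesday, which is a business day, so no adjustment is needed.
The final due date is 1998-06-02.

1998-06-02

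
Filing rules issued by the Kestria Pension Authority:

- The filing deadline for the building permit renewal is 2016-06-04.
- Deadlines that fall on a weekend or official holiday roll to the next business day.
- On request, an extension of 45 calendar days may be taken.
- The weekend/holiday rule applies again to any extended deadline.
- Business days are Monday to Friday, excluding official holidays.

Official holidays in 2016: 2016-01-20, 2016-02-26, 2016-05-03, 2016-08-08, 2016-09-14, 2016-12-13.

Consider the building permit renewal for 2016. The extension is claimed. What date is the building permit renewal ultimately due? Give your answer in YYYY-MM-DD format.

The statutory due date is 2016-06-04.
2016-06-04 is a Saturday; the next business day is 2016-06-06 (Monday).
Add the 45 calendar-day extension to 2016-06-06: 2016-07-21.
2016-07-21 is a Thursday and not a listed holiday, so it stands.
So the filing is due 2016-07-21.

2016-07-21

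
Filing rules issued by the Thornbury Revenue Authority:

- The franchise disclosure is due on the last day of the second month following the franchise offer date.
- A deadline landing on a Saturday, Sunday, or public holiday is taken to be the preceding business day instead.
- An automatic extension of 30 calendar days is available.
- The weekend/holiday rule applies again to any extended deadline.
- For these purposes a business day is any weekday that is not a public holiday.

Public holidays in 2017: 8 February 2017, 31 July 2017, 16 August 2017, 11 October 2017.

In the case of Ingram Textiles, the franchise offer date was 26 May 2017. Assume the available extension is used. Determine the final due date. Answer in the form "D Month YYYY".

2 months after 26 May 2017 is July 2017; that month ends on 31 July 2017.
31 July 2017 is a listed holiday; the preceding business day is 28 July 2017 (Friday).
Applying the 30-calendar-day extension: 28 July 2017 + 30 days = 27 August 2017.
Because 27 August 2017 is a Sunday, the deadline becomes 25 August 2017 (Friday).
The final due date is 25 August 2017.

25 August 2017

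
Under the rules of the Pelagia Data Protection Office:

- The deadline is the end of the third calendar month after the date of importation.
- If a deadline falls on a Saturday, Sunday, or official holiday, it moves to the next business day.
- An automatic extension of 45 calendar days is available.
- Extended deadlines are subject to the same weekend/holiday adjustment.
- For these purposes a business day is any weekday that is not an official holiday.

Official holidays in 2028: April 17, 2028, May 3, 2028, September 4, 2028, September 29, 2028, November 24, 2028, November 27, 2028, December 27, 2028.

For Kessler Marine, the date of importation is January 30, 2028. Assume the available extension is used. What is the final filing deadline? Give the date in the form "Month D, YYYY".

3 months after January 30, 2028 is April 2028; that month ends on April 30, 2028.
Because April 30, 2028 is a Sunday, the deadline becomes May 1, 2028 (Monday).
Add the 45 calendar-day extension to May 1, 2028: June 15, 2028.
June 15, 2028 is a Thursday and not a listed holiday, so it stands.
The final due date is June 15, 2028.

June 15, 2028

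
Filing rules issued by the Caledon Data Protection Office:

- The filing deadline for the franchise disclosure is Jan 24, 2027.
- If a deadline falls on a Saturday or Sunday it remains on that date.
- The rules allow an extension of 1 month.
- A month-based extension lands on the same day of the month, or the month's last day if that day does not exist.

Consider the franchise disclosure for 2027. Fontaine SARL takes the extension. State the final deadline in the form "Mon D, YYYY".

Feb 24, 2027

The statutory due date is Jan 24, 2027.
Jan 24, 2027 falls on a Sunday. The rules make no weekend/holiday allowance, so it remains Jan 24, 2027.
Applying the 1 month extension: 1 month after Jan 24, 2027 is Feb 24, 2027.
Feb 24, 2027 falls on a Wednesday. The rules make no weekend/holiday allowance, so it remains Feb 24, 2027.
Deadline: Feb 24, 2027.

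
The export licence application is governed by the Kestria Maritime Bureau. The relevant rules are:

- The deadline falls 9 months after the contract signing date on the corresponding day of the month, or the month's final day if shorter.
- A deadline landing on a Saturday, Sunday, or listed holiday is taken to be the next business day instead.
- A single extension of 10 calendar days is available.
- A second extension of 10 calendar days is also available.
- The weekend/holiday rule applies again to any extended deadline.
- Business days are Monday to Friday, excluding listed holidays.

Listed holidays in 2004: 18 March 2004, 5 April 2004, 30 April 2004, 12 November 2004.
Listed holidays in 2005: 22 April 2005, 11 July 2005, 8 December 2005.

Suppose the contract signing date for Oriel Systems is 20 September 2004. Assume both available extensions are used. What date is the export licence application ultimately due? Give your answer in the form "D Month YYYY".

12 July 2005

Moving 9 months forward from 20 September 2004 on the corresponding day gives 20 June 2005.
Since 20 June 2005 is a Monday and not a holiday, the date is unchanged.
With the 10-day extension, 20 June 2005 becomes 30 June 2005.
Since 30 June 2005 is a Thursday and not a holiday, the date is unchanged.
Add the 10 calendar-day extension to 30 June 2005: 10 July 2005.
Because 10 July 2005 is a Sunday, the deadline becomes 12 July 2005 (Tuesday).
Final deadline: 12 July 2005.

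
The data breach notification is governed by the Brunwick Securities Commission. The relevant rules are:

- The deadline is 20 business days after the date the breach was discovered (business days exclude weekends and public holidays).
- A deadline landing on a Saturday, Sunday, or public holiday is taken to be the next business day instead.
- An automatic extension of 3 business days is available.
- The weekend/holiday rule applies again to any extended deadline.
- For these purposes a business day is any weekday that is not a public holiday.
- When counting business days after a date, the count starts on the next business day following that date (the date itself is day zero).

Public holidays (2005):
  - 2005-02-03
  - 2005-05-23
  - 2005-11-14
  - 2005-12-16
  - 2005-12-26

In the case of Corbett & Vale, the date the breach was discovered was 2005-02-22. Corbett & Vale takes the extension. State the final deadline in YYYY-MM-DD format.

Counting 20 business days after 2005-02-22 (skipping weekends and listed holidays) reaches 2005-03-22.
2005-03-22 falls on a Tuesday, which is a business day, so no adjustment is needed.
The 3-business-day extension runs from 2005-03-22 to 2005-03-25.
Since 2005-03-25 is a Friday and not a holiday, the date is unchanged.
The final due date is 2005-03-25.

2005-03-25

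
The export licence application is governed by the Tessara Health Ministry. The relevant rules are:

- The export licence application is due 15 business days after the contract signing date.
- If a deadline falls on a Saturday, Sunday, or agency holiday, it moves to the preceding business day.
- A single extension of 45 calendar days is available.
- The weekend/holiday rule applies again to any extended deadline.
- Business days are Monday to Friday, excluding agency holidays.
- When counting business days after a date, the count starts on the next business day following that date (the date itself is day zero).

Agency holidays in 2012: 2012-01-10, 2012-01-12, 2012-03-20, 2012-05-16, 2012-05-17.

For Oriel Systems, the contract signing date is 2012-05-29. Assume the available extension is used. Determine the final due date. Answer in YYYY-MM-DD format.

2012-08-03

Counting 15 business days after 2012-05-29 (skipping weekends and listed holidays) reaches 2012-06-19.
Since 2012-06-19 is a Tuesday and not a holiday, the date is unchanged.
With the 45-day extension, 2012-06-19 becomes 2012-08-03.
Since 2012-08-03 is a Friday and not a holiday, the date is unchanged.
So the filing is due 2012-08-03.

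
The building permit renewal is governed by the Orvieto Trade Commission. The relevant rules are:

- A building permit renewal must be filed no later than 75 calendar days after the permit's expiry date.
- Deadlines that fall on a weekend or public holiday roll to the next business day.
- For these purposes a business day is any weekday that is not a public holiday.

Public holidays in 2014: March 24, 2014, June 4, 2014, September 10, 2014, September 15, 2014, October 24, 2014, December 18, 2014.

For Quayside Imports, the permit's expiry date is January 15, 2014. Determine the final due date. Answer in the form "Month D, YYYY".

March 31, 2014

Adding 75 calendar days to January 15, 2014 gives March 31, 2014.
March 31, 2014 (Monday) is already a business day.
Deadline: March 31, 2014.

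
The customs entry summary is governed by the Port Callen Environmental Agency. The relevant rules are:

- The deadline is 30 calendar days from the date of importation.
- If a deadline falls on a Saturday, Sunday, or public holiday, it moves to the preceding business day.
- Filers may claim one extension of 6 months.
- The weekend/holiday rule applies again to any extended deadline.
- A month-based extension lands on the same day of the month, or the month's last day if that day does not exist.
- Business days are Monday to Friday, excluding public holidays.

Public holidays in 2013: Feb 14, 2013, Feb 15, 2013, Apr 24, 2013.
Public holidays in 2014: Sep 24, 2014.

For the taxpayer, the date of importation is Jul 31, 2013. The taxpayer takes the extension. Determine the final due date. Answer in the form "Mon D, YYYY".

From Jul 31, 2013, 30 calendar days later is Aug 30, 2013.
Aug 30, 2013 (Friday) is already a business day.
Applying the 6 months extension: 6 months after Aug 30, 2013 is Feb 28, 2014 (day 30 does not exist in February, so the month's last day is used).
Since Feb 28, 2014 is a Friday and not a holiday, the date is unchanged.
So the filing is due Feb 28, 2014.

Feb 28, 2014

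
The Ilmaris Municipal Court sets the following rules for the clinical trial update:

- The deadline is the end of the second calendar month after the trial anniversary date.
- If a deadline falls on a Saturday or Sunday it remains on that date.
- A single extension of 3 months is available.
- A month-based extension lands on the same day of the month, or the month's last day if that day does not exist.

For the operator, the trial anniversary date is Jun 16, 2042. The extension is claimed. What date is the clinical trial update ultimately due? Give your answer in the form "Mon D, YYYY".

2 months after Jun 16, 2042 is August 2042; that month ends on Aug 31, 2042.
Aug 31, 2042 falls on a Sunday. The rules make no weekend/holiday allowance, so it remains Aug 31, 2042.
Applying the 3 months extension: 3 months after Aug 31, 2042 is Nov 30, 2042 (day 31 does not exist in November, so the month's last day is used).
No adjustment is made for weekends or holidays, so Nov 30, 2042 stands.
Deadline: Nov 30, 2042.

Nov 30, 2042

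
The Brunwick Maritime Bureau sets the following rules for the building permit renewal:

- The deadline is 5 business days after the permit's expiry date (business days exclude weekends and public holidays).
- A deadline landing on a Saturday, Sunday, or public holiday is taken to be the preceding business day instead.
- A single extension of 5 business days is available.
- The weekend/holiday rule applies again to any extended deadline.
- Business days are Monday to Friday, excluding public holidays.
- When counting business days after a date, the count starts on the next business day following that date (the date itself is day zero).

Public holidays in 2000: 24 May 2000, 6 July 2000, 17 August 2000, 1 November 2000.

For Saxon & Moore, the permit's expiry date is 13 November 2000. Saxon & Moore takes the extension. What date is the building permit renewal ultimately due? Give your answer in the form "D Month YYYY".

Starting the day after 13 November 2000 and counting 5 business days lands on 20 November 2000.
20 November 2000 falls on a Monday, which is a business day, so no adjustment is needed.
The 5-business-day extension runs from 20 November 2000 to 27 November 2000.
Since 27 November 2000 is a Monday and not a holiday, the date is unchanged.
The final due date is 27 November 2000.

27 November 2000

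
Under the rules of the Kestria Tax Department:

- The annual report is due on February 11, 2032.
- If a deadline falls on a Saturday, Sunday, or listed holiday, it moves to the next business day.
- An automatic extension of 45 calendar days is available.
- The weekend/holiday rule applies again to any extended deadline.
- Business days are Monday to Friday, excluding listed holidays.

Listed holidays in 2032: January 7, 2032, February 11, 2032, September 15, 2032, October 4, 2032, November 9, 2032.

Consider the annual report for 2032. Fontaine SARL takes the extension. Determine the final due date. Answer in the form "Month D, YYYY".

The statutory due date is February 11, 2032.
February 11, 2032 is a listed holiday; the next business day is February 12, 2032 (Thursday).
The 45-calendar-day extension moves the deadline from February 12, 2032 to March 28, 2032.
March 28, 2032 falls on a Sunday. Rolling to the next business day gives March 29, 2032, a Monday.
The final due date is March 29, 2032.

March 29, 2032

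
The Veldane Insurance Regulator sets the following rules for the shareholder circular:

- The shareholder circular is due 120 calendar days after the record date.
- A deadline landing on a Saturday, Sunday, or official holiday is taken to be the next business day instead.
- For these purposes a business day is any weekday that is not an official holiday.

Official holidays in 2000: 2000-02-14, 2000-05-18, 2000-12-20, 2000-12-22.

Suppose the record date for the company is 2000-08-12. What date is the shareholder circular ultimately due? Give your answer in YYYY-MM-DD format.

From 2000-08-12, 120 calendar days later is 2000-12-10.
Because 2000-12-10 is a Sunday, the deadline becomes 2000-12-11 (Monday).
Final deadline: 2000-12-11.

2000-12-11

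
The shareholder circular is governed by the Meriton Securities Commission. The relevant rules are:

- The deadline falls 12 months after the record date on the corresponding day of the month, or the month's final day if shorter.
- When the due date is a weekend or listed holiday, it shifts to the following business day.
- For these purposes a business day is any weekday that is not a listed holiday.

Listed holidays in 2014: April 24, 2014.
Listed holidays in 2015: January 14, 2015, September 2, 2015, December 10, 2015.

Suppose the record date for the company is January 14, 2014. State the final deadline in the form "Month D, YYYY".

Moving 12 months forward from January 14, 2014 on the corresponding day gives January 14, 2015.
January 14, 2015 falls on a listed holiday. Rolling to the next business day gives January 15, 2015, a Thursday.
The final due date is January 15, 2015.

January 15, 2015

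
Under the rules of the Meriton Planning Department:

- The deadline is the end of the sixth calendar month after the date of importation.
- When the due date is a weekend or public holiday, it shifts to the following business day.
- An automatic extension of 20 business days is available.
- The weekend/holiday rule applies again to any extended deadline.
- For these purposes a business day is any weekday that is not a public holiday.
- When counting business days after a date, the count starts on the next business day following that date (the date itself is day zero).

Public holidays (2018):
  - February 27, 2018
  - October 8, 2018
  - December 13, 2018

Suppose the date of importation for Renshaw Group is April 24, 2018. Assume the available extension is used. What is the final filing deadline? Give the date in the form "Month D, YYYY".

November 28, 2018

6 months after April 24, 2018 falls in October 2018; the last day of that month is October 31, 2018.
October 31, 2018 (Wednesday) is already a business day.
Applying the 20-business-day extension: 20 business days after October 31, 2018 is November 28, 2018.
Since November 28, 2018 is a Wednesday and not a holiday, the date is unchanged.
The final due date is November 28, 2018.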